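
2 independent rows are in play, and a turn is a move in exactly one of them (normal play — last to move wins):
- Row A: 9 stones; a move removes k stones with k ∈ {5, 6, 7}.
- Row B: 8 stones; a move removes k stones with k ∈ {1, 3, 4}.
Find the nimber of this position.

Grundy values for row A (subtraction set {5, 6, 7}):
g(0) = mex{} = 0
g(1) = mex{} = 0
g(2) = mex{} = 0
g(3) = mex{} = 0
g(4) = mex{} = 0
g(5) = mex{0} = 1
g(6) = mex{0} = 1
g(7) = mex{0} = 1
g(8) = mex{0} = 1
g(9) = mex{0} = 1
So g(9) = 1.
For row B, compute g(0), g(1), … with moves {1, 3, 4}:
g(0) = mex{} = 0
g(1) = mex{0} = 1
g(2) = mex{1} = 0
g(3) = mex{0} = 1
g(4) = mex{0,1} = 2
g(5) = mex{0,1,2} = 3
g(6) = mex{0,1,3} = 2
g(7) = mex{1,2} = 0
g(8) = mex{0,2,3} = 1
So g(8) = 1.
The value of a disjunctive sum is the nim-sum of the parts.
Combined value = 1 ⊕ 1 = 0.

0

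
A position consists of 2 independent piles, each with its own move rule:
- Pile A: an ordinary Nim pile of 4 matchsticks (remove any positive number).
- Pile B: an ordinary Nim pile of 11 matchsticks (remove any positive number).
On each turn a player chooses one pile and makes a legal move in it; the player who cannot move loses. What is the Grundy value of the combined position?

15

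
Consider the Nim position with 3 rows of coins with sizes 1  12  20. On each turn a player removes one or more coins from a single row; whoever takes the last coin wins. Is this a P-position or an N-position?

N-position

Nim-sum: 1 ^ 12 ^ 20 = 25.
The nim-sum is 25 ≠ 0, so this is an N-position: the player to move can win.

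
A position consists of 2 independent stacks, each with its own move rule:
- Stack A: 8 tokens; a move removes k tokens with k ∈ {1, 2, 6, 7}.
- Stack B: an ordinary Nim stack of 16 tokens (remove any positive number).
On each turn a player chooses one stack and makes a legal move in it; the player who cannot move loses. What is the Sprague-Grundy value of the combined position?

16

Build the Grundy sequence for stack A with g(k) = mex{g(k−s) : s ∈ {1, 2, 6, 7}, s ≤ k}:
k:     0  1  2  3  4  5  6  7  8
g(k):  0  1  2  0  1  2  3  4  0
So g(8) = 0.
Stack B is a plain Nim stack of size 16, so its Grundy value is 16.
By the Sprague-Grundy theorem, the Grundy value of a sum of independent games is the XOR of the component values.
Combined value = 0 XOR 16 = 16.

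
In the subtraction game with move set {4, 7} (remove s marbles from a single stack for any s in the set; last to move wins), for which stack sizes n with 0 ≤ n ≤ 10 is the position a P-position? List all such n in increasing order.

0, 1, 2, 3

Compute g(0), g(1), … for moves {4, 7}:
g(0) = mex{} = 0
g(1) = mex{} = 0
g(2) = mex{} = 0
g(3) = mex{} = 0
g(4) = mex{0} = 1
g(5) = mex{0} = 1
g(6) = mex{0} = 1
g(7) = mex{0} = 1
g(8) = mex{0,1} = 2
g(9) = mex{0,1} = 2
g(10) = mex{0,1} = 2
The P-positions (g = 0) in 0..10 are 0, 1, 2, 3.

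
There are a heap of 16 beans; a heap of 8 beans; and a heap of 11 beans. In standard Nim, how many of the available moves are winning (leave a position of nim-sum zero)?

1

Write each in binary and XOR column by column:
  10000  (16)
  01000  (8)
  01011  (11)
  -----
  10011  (19)
The overall nim-sum is X = 19. A heap of size p has a winning move iff p XOR X < p (reduce it to p XOR X).
  16: 16 XOR 19 = 3 < 16 — winning move (to 3).
  8: 8 XOR 19 = 27 ≥ 8 — no move.
  11: 11 XOR 19 = 24 ≥ 11 — no move.
That gives 1 winning move.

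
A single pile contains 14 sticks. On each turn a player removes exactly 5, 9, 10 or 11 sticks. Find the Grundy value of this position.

Grundy values for subtraction set {5, 9, 10, 11}:
k:     0  1  2  3  4  5  6  7  8  9 10 11 12 13 14
g(k):  0  0  0  0  0  1  1  1  1  1  2  2  2  2  2
So g(14) = 2.

2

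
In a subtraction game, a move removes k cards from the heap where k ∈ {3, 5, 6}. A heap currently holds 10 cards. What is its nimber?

0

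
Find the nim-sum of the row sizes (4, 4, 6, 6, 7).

7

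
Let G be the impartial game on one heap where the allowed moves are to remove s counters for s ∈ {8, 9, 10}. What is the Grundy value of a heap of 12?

1

Grundy values for subtraction set {8, 9, 10}:
k:     0  1  2  3  4  5  6  7  8  9 10 11 12
g(k):  0  0  0  0  0  0  0  0  1  1  1  1  1
So g(12) = 1.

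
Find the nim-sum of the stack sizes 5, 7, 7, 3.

6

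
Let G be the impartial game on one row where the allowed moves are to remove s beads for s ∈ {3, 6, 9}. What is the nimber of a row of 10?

Compute g(0), g(1), … for moves {3, 6, 9}:
k:     0  1  2  3  4  5  6  7  8  9 10
g(k):  0  0  0  1  1  1  2  2  2  3  3
So g(10) = 3.

3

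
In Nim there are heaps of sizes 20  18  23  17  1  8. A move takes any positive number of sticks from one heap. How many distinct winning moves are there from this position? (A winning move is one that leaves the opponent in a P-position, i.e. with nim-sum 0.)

Nim-sum: 20 XOR 18 XOR 23 XOR 17 XOR 1 XOR 8 = 9.
The overall nim-sum is X = 9. A heap of size p has a winning move iff p XOR X < p (reduce it to p XOR X).
  20: 20 XOR 9 = 29 ≥ 20 — no move.
  18: 18 XOR 9 = 27 ≥ 18 — no move.
  23: 23 XOR 9 = 30 ≥ 23 — no move.
  17: 17 XOR 9 = 24 ≥ 17 — no move.
  1: 1 XOR 9 = 8 ≥ 1 — no move.
  8: 8 XOR 9 = 1 < 8 — winning move (to 1).
That gives 1 winning move.

1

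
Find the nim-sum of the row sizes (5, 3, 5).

Nim-sum: 5 ⊕ 3 ⊕ 5 = 3.

3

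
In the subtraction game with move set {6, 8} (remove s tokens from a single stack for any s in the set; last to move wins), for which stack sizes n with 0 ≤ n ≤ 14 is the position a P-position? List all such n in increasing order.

0, 1, 2, 3, 4, 5, 14

Build the Grundy sequence with g(k) = mex{g(k−s) : s ∈ {6, 8}, s ≤ k}:
k:     0  1  2  3  4  5  6  7  8  9 10 11 12 13 14
g(k):  0  0  0  0  0  0  1  1  1  1  1  1  2  2  0
The P-positions (g = 0) in 0..14 are 0, 1, 2, 3, 4, 5, 14.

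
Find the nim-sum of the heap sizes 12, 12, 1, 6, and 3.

Compute the nim-sum pairwise:
12 ⊕ 12 = 0
0 ⊕ 1 = 1
1 ⊕ 6 = 7
7 ⊕ 3 = 4

4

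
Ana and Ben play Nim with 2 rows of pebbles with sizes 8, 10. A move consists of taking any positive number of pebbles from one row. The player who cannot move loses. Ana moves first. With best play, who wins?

Compute the nim-sum pairwise:
8 XOR 10 = 2
The nim-sum is 2 ≠ 0, so this is an N-position: the player to move can win; Ana has a winning move.

Ana wins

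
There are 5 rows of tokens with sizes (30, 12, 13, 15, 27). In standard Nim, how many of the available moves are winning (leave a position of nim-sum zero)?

Compute the nim-sum pairwise:
30 ^ 12 = 18
18 ^ 13 = 31
31 ^ 15 = 16
16 ^ 27 = 11
The overall nim-sum is X = 11. A row of size p has a winning move iff p XOR X < p (reduce it to p XOR X).
  30: 30 XOR 11 = 21 < 30 — winning move (to 21).
  12: 12 XOR 11 = 7 < 12 — winning move (to 7).
  13: 13 XOR 11 = 6 < 13 — winning move (to 6).
  15: 15 XOR 11 = 4 < 15 — winning move (to 4).
  27: 27 XOR 11 = 16 < 27 — winning move (to 16).
That gives 5 winning moves.

5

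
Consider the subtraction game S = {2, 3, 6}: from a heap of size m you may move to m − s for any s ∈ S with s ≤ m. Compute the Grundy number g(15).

Compute g(0), g(1), … for moves {2, 3, 6}:
k:     0  1  2  3  4  5  6  7  8  9 10 11 12 13 14 15
g(k):  0  0  1  1  2  0  3  1  2  0  0  1  1  2  0  3
So g(15) = 3.

3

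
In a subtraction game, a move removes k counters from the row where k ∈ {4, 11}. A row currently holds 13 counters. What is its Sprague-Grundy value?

1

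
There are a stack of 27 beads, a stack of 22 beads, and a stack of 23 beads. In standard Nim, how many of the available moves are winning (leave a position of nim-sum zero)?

3

Write each in binary and XOR column by column:
  11011  (27)
  10110  (22)
  10111  (23)
  -----
  11010  (26)
The overall nim-sum is X = 26. A stack of size p has a winning move iff p XOR X < p (reduce it to p XOR X).
  27: 27 XOR 26 = 1 < 27 — winning move (to 1).
  22: 22 XOR 26 = 12 < 22 — winning move (to 12).
  23: 23 XOR 26 = 13 < 23 — winning move (to 13).
That gives 3 winning moves.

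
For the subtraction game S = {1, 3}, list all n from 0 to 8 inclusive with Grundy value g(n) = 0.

0, 2, 4, 6, 8

Build the Grundy sequence with g(k) = mex{g(k−s) : s ∈ {1, 3}, s ≤ k}:
g(0) = mex{} = 0
g(1) = mex{0} = 1
g(2) = mex{1} = 0
g(3) = mex{0} = 1
g(4) = mex{1} = 0
g(5) = mex{0} = 1
g(6) = mex{1} = 0
g(7) = mex{0} = 1
g(8) = mex{1} = 0
The P-positions (g = 0) in 0..8 are 0, 2, 4, 6, 8.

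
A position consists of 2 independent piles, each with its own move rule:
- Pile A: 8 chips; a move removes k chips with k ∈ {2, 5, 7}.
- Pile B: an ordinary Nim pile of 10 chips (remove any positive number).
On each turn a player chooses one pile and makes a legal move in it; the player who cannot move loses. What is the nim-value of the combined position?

8

For pile A, compute g(0), g(1), … with moves {2, 5, 7}:
k:     0  1  2  3  4  5  6  7  8
g(k):  0  0  1  1  0  2  1  3  2
So g(8) = 2.
Pile B is a plain Nim pile of size 10, so its Grundy value is 10.
By the Sprague-Grundy theorem, the Grundy value of a sum of independent games is the XOR of the component values.
Combined value = 2 ⊕ 10 = 8.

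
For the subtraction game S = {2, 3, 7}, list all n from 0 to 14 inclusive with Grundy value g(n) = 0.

0, 1, 5, 6, 10, 11

Build the Grundy sequence with g(k) = mex{g(k−s) : s ∈ {2, 3, 7}, s ≤ k}:
k:     0  1  2  3  4  5  6  7  8  9 10 11 12 13 14
g(k):  0  0  1  1  2  0  0  1  1  2  0  0  1  1  2
The P-positions (g = 0) in 0..14 are 0, 1, 5, 6, 10, 11.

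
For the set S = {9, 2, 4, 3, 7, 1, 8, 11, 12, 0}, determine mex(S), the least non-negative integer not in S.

The values 0, 1, 2, 3, 4 are all present; 5 is the first non-negative integer missing from the set.

5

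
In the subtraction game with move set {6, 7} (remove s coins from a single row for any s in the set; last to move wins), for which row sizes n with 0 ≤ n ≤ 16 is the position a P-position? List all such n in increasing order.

0, 1, 2, 3, 4, 5, 13, 14, 15, 16

Build the Grundy sequence with g(k) = mex{g(k−s) : s ∈ {6, 7}, s ≤ k}:
k:     0  1  2  3  4  5  6  7  8  9 10 11 12 13 14 15 16
g(k):  0  0  0  0  0  0  1  1  1  1  1  1  2  0  0  0  0
The P-positions (g = 0) in 0..16 are 0, 1, 2, 3, 4, 5, 13, 14, 15, 16.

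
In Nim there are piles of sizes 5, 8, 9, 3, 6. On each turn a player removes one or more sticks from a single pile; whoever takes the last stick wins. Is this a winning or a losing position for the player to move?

Winning position

Compute the nim-sum pairwise:
5 XOR 8 = 13
13 XOR 9 = 4
4 XOR 3 = 7
7 XOR 6 = 1
The nim-sum is 1 ≠ 0, so this is an N-position: the player to move can win.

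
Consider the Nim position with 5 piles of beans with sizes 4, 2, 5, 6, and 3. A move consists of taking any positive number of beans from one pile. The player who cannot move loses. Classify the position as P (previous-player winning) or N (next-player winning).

Bitwise XOR of the heap sizes:
  100  (4)
  010  (2)
  101  (5)
  110  (6)
  011  (3)
  ---
  110  (6)
The nim-sum is 6 ≠ 0, so this is an N-position: the player to move can win.

N-position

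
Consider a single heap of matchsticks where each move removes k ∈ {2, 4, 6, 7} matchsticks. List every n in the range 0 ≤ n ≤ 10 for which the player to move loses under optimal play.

Build the Grundy sequence with g(k) = mex{g(k−s) : s ∈ {2, 4, 6, 7}, s ≤ k}:
k:     0  1  2  3  4  5  6  7  8  9 10
g(k):  0  0  1  1  2  2  3  3  4  0  0
The P-positions (g = 0) in 0..10 are 0, 1, 9, 10.

0, 1, 9, 10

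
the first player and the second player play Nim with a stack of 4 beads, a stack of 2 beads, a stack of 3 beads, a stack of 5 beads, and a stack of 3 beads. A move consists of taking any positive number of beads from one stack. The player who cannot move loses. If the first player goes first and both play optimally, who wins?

Compute the nim-sum pairwise:
4 XOR 2 = 6
6 XOR 3 = 5
5 XOR 5 = 0
0 XOR 3 = 3
The nim-sum is 3 ≠ 0, so this is an N-position: the player to move can win; the first player has a winning move.

the first player wins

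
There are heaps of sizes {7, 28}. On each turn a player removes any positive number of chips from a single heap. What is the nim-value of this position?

27

Nim-sum: 7 ⊕ 28 = 27.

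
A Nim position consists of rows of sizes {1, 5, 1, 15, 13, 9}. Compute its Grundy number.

Write each in binary and XOR column by column:
  0001  (1)
  0101  (5)
  0001  (1)
  1111  (15)
  1101  (13)
  1001  (9)
  ----
  1110  (14)

14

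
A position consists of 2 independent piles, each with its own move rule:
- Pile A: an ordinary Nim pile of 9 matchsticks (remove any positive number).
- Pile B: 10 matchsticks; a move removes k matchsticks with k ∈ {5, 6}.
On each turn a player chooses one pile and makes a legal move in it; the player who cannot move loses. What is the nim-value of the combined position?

11

Pile A is a plain Nim pile of size 9, so its Grundy value is 9.
For pile B, compute g(0), g(1), … with moves {5, 6}:
g(0) = mex{} = 0
g(1) = mex{} = 0
g(2) = mex{} = 0
g(3) = mex{} = 0
g(4) = mex{} = 0
g(5) = mex{0} = 1
g(6) = mex{0} = 1
g(7) = mex{0} = 1
g(8) = mex{0} = 1
g(9) = mex{0} = 1
g(10) = mex{0,1} = 2
So g(10) = 2.
By the Sprague-Grundy theorem, the Grundy value of a sum of independent games is the XOR of the component values.
Combined value = 9 ⊕ 2 = 11.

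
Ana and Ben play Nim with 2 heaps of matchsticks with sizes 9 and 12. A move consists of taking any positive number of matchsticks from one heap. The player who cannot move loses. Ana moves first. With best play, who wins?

Ana wins

Bitwise XOR of the heap sizes:
  1001  (9)
  1100  (12)
  ----
  0101  (5)
The nim-sum is 5 ≠ 0, so this is an N-position: the player to move can win; Ana has a winning move.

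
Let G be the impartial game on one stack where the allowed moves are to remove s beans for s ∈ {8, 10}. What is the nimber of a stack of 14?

1

Compute g(0), g(1), … for moves {8, 10}:
g(0) = mex{} = 0
g(1) = mex{} = 0
g(2) = mex{} = 0
g(3) = mex{} = 0
g(4) = mex{} = 0
g(5) = mex{} = 0
g(6) = mex{} = 0
g(7) = mex{} = 0
g(8) = mex{0} = 1
g(9) = mex{0} = 1
g(10) = mex{0} = 1
g(11) = mex{0} = 1
g(12) = mex{0} = 1
g(13) = mex{0} = 1
g(14) = mex{0} = 1
So g(14) = 1.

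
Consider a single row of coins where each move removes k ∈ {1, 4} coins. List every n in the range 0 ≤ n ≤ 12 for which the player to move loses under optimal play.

0, 2, 5, 7, 10, 12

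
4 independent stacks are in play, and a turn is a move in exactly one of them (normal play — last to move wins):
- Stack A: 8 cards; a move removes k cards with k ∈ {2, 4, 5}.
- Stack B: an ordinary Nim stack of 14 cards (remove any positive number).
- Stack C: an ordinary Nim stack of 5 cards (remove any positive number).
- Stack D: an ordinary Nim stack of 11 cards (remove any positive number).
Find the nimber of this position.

0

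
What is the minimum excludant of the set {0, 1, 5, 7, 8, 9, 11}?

2

The values 0, 1 are all present; 2 is the first non-negative integer missing from the set.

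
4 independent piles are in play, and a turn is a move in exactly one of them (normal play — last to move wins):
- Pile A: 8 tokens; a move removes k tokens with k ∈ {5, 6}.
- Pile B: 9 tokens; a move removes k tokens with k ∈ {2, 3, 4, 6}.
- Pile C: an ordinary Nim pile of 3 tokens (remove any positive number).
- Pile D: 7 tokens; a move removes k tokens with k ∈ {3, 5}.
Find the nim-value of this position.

For pile A, compute g(0), g(1), … with moves {5, 6}:
g(0) = mex{} = 0
g(1) = mex{} = 0
g(2) = mex{} = 0
g(3) = mex{} = 0
g(4) = mex{} = 0
g(5) = mex{0} = 1
g(6) = mex{0} = 1
g(7) = mex{0} = 1
g(8) = mex{0} = 1
So g(8) = 1.
Build the Grundy sequence for pile B with g(k) = mex{g(k−s) : s ∈ {2, 3, 4, 6}, s ≤ k}:
g(0) = mex{} = 0
g(1) = mex{} = 0
g(2) = mex{0} = 1
g(3) = mex{0} = 1
g(4) = mex{0,1} = 2
g(5) = mex{0,1} = 2
g(6) = mex{0,1,2} = 3
g(7) = mex{0,1,2} = 3
g(8) = mex{1,2,3} = 0
g(9) = mex{1,2,3} = 0
So g(9) = 0.
Pile C is a plain Nim pile of size 3, so its Grundy value is 3.
Build the Grundy sequence for pile D with g(k) = mex{g(k−s) : s ∈ {3, 5}, s ≤ k}:
g(0) = mex{} = 0
g(1) = mex{} = 0
g(2) = mex{} = 0
g(3) = mex{0} = 1
g(4) = mex{0} = 1
g(5) = mex{0} = 1
g(6) = mex{0,1} = 2
g(7) = mex{0,1} = 2
So g(7) = 2.
By the Sprague-Grundy theorem, the Grundy value of a sum of independent games is the XOR of the component values.
Combined value = 1 XOR 0 XOR 3 XOR 2 = 0.

0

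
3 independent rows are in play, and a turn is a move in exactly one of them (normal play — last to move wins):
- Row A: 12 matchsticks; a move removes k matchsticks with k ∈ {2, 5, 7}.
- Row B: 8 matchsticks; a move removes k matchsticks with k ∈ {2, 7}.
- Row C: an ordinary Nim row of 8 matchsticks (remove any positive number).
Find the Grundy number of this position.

Grundy values for row A (subtraction set {2, 5, 7}):
g(0) = mex{} = 0
g(1) = mex{} = 0
g(2) = mex{0} = 1
g(3) = mex{0} = 1
g(4) = mex{1} = 0
g(5) = mex{0,1} = 2
g(6) = mex{0} = 1
g(7) = mex{0,1,2} = 3
g(8) = mex{0,1} = 2
g(9) = mex{0,1,3} = 2
g(10) = mex{1,2} = 0
g(11) = mex{0,1,2} = 3
g(12) = mex{0,2,3} = 1
So g(12) = 1.
Grundy values for row B (subtraction set {2, 7}):
g(0) = mex{} = 0
g(1) = mex{} = 0
g(2) = mex{0} = 1
g(3) = mex{0} = 1
g(4) = mex{1} = 0
g(5) = mex{1} = 0
g(6) = mex{0} = 1
g(7) = mex{0} = 1
g(8) = mex{0,1} = 2
So g(8) = 2.
Row C is a plain Nim row of size 8, so its Grundy value is 8.
By the Sprague-Grundy theorem, the Grundy value of a sum of independent games is the XOR of the component values.
Combined value = 1 ⊕ 2 ⊕ 8 = 11.

11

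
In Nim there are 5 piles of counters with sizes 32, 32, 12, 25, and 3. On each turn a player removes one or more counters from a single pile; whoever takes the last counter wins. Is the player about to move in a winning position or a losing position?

Nim-sum: 32 XOR 32 XOR 12 XOR 25 XOR 3 = 22.
The nim-sum is 22 ≠ 0, so this is an N-position: the player to move can win.

Winning position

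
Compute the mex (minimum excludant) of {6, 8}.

0

0 is not in the set, so the mex is 0.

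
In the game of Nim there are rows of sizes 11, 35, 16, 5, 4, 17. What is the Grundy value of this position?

40

Compute the nim-sum pairwise:
11 ⊕ 35 = 40
40 ⊕ 16 = 56
56 ⊕ 5 = 61
61 ⊕ 4 = 57
57 ⊕ 17 = 40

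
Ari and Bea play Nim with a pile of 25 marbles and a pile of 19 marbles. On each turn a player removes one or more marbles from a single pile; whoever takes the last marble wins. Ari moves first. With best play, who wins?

Ari wins

Compute the nim-sum pairwise:
25 ^ 19 = 10
The nim-sum is 10 ≠ 0, so this is an N-position: the player to move can win; Ari has a winning move.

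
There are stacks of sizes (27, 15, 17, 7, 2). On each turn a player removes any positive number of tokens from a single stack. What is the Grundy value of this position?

Compute the nim-sum pairwise:
27 ⊕ 15 = 20
20 ⊕ 17 = 5
5 ⊕ 7 = 2
2 ⊕ 2 = 0

0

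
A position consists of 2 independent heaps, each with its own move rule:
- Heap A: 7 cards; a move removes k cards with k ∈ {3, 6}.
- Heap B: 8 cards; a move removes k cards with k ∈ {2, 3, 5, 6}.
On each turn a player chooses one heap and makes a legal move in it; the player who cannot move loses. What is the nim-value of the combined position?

2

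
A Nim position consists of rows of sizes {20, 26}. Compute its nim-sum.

14

Compute the nim-sum pairwise:
20 ^ 26 = 14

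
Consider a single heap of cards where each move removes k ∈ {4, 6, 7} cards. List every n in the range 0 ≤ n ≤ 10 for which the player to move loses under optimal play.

Grundy values for subtraction set {4, 6, 7}:
k:     0  1  2  3  4  5  6  7  8  9 10
g(k):  0  0  0  0  1  1  1  1  2  2  2
The P-positions (g = 0) in 0..10 are 0, 1, 2, 3.

0, 1, 2, 3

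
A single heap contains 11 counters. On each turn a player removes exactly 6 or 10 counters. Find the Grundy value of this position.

1

Grundy values for subtraction set {6, 10}:
g(0) = mex{} = 0
g(1) = mex{} = 0
g(2) = mex{} = 0
g(3) = mex{} = 0
g(4) = mex{} = 0
g(5) = mex{} = 0
g(6) = mex{0} = 1
g(7) = mex{0} = 1
g(8) = mex{0} = 1
g(9) = mex{0} = 1
g(10) = mex{0} = 1
g(11) = mex{0} = 1
So g(11) = 1.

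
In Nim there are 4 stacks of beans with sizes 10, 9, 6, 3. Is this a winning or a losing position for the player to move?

Winning position

Nim-sum: 10 ⊕ 9 ⊕ 6 ⊕ 3 = 6.
The nim-sum is 6 ≠ 0, so this is an N-position: the player to move can win.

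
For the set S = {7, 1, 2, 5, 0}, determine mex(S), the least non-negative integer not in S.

The values 0, 1, 2 are all present; 3 is the first non-negative integer missing from the set.

3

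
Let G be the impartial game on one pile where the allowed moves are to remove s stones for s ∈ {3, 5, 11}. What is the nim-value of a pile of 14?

Compute g(0), g(1), … for moves {3, 5, 11}:
k:     0  1  2  3  4  5  6  7  8  9 10 11 12 13 14
g(k):  0  0  0  1  1  1  2  2  0  0  0  1  1  1  2
So g(14) = 2.

2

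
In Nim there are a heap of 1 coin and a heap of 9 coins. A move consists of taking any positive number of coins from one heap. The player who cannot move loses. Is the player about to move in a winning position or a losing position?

Winning position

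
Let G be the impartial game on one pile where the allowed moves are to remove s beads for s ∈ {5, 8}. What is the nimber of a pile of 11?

Grundy values for subtraction set {5, 8}:
k:     0  1  2  3  4  5  6  7  8  9 10 11
g(k):  0  0  0  0  0  1  1  1  1  1  2  2
So g(11) = 2.

2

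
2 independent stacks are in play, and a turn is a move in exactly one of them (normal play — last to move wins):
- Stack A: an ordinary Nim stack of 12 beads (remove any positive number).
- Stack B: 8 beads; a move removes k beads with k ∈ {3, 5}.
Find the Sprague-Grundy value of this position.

Stack A is a plain Nim stack of size 12, so its Grundy value is 12.
Build the Grundy sequence for stack B with g(k) = mex{g(k−s) : s ∈ {3, 5}, s ≤ k}:
g(0) = mex{} = 0
g(1) = mex{} = 0
g(2) = mex{} = 0
g(3) = mex{0} = 1
g(4) = mex{0} = 1
g(5) = mex{0} = 1
g(6) = mex{0,1} = 2
g(7) = mex{0,1} = 2
g(8) = mex{1} = 0
So g(8) = 0.
By the Sprague-Grundy theorem, the Grundy value of a sum of independent games is the XOR of the component values.
Combined value = 12 XOR 0 = 12.

12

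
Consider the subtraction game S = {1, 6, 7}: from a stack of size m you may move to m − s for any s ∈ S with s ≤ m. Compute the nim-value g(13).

1

Grundy values for subtraction set {1, 6, 7}:
g(0) = mex{} = 0
g(1) = mex{0} = 1
g(2) = mex{1} = 0
g(3) = mex{0} = 1
g(4) = mex{1} = 0
g(5) = mex{0} = 1
g(6) = mex{0,1} = 2
g(7) = mex{0,1,2} = 3
g(8) = mex{0,1,3} = 2
g(9) = mex{0,1,2} = 3
g(10) = mex{0,1,3} = 2
g(11) = mex{0,1,2} = 3
g(12) = mex{1,2,3} = 0
g(13) = mex{0,2,3} = 1
So g(13) = 1.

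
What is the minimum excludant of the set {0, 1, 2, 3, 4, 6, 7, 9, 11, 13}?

The values 0, 1, 2, 3, 4 are all present; 5 is the first non-negative integer missing from the set.

5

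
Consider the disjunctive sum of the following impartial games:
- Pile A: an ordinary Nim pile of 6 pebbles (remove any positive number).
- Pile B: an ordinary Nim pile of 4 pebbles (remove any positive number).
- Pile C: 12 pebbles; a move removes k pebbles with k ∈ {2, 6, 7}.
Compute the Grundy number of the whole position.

0

Pile A is a plain Nim pile of size 6, so its Grundy value is 6.
Pile B is a plain Nim pile of size 4, so its Grundy value is 4.
Grundy values for pile C (subtraction set {2, 6, 7}):
g(0) = mex{} = 0
g(1) = mex{} = 0
g(2) = mex{0} = 1
g(3) = mex{0} = 1
g(4) = mex{1} = 0
g(5) = mex{1} = 0
g(6) = mex{0} = 1
g(7) = mex{0} = 1
g(8) = mex{0,1} = 2
g(9) = mex{1} = 0
g(10) = mex{0,1,2} = 3
g(11) = mex{0} = 1
g(12) = mex{0,1,3} = 2
So g(12) = 2.
The value of a disjunctive sum is the nim-sum of the parts.
Combined value = 6 ⊕ 4 ⊕ 2 = 0.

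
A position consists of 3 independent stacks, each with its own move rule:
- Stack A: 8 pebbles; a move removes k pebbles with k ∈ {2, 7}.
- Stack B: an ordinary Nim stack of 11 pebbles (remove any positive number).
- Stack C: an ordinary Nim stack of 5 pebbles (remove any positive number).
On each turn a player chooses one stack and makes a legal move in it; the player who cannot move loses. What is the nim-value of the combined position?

12

For stack A, compute g(0), g(1), … with moves {2, 7}:
g(0) = mex{} = 0
g(1) = mex{} = 0
g(2) = mex{0} = 1
g(3) = mex{0} = 1
g(4) = mex{1} = 0
g(5) = mex{1} = 0
g(6) = mex{0} = 1
g(7) = mex{0} = 1
g(8) = mex{0,1} = 2
So g(8) = 2.
Stack B is a plain Nim stack of size 11, so its Grundy value is 11.
Stack C is a plain Nim stack of size 5, so its Grundy value is 5.
The value of a disjunctive sum is the nim-sum of the parts.
Combined value = 2 ⊕ 11 ⊕ 5 = 12.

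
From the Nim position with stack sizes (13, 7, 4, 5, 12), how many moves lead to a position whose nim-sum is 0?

Compute the nim-sum pairwise:
13 ⊕ 7 = 10
10 ⊕ 4 = 14
14 ⊕ 5 = 11
11 ⊕ 12 = 7
The overall nim-sum is X = 7. A stack of size p has a winning move iff p XOR X < p (reduce it to p XOR X).
  13: 13 XOR 7 = 10 < 13 — winning move (to 10).
  7: 7 XOR 7 = 0 < 7 — winning move (to 0).
  4: 4 XOR 7 = 3 < 4 — winning move (to 3).
  5: 5 XOR 7 = 2 < 5 — winning move (to 2).
  12: 12 XOR 7 = 11 < 12 — winning move (to 11).
That gives 5 winning moves.

5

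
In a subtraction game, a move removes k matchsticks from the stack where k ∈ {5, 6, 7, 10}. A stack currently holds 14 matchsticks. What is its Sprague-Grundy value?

Grundy values for subtraction set {5, 6, 7, 10}:
g(0) = mex{} = 0
g(1) = mex{} = 0
g(2) = mex{} = 0
g(3) = mex{} = 0
g(4) = mex{} = 0
g(5) = mex{0} = 1
g(6) = mex{0} = 1
g(7) = mex{0} = 1
g(8) = mex{0} = 1
g(9) = mex{0} = 1
g(10) = mex{0,1} = 2
g(11) = mex{0,1} = 2
g(12) = mex{0,1} = 2
g(13) = mex{0,1} = 2
g(14) = mex{0,1} = 2
So g(14) = 2.

2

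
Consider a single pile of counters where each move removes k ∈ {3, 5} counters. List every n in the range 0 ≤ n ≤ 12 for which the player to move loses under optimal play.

0, 1, 2, 8, 9, 10

Compute g(0), g(1), … for moves {3, 5}:
g(0) = mex{} = 0
g(1) = mex{} = 0
g(2) = mex{} = 0
g(3) = mex{0} = 1
g(4) = mex{0} = 1
g(5) = mex{0} = 1
g(6) = mex{0,1} = 2
g(7) = mex{0,1} = 2
g(8) = mex{1} = 0
g(9) = mex{1,2} = 0
g(10) = mex{1,2} = 0
g(11) = mex{0,2} = 1
g(12) = mex{0,2} = 1
The P-positions (g = 0) in 0..12 are 0, 1, 2, 8, 9, 10.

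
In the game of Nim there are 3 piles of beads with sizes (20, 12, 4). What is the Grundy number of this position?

28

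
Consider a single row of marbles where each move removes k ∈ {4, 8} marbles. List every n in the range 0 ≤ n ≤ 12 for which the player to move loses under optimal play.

0, 1, 2, 3, 12

Build the Grundy sequence with g(k) = mex{g(k−s) : s ∈ {4, 8}, s ≤ k}:
g(0) = mex{} = 0
g(1) = mex{} = 0
g(2) = mex{} = 0
g(3) = mex{} = 0
g(4) = mex{0} = 1
g(5) = mex{0} = 1
g(6) = mex{0} = 1
g(7) = mex{0} = 1
g(8) = mex{0,1} = 2
g(9) = mex{0,1} = 2
g(10) = mex{0,1} = 2
g(11) = mex{0,1} = 2
g(12) = mex{1,2} = 0
The P-positions (g = 0) in 0..12 are 0, 1, 2, 3, 12.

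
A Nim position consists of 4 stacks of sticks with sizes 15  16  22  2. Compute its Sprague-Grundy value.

Compute the nim-sum pairwise:
15 ⊕ 16 = 31
31 ⊕ 22 = 9
9 ⊕ 2 = 11

11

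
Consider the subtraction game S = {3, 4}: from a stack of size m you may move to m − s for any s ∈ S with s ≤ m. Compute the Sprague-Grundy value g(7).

0

Grundy values for subtraction set {3, 4}:
k:     0  1  2  3  4  5  6  7
g(k):  0  0  0  1  1  1  2  0
So g(7) = 0.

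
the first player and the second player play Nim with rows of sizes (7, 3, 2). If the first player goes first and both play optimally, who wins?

Compute the nim-sum pairwise:
7 XOR 3 = 4
4 XOR 2 = 6
The nim-sum is 6 ≠ 0, so this is an N-position: the player to move can win; the first player has a winning move.

the first player wins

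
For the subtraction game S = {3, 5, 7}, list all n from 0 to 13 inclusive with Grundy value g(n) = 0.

Compute g(0), g(1), … for moves {3, 5, 7}:
k:     0  1  2  3  4  5  6  7  8  9 10 11 12 13
g(k):  0  0  0  1  1  1  2  2  2  3  0  0  0  1
The P-positions (g = 0) in 0..13 are 0, 1, 2, 10, 11, 12.

0, 1, 2, 10, 11, 12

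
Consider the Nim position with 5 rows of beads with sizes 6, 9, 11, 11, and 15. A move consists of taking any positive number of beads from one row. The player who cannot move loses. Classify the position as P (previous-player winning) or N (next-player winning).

P-position

Nim-sum: 6 ^ 9 ^ 11 ^ 11 ^ 15 = 0.
The nim-sum is 0, so this is a P-position: the player to move is in a losing position under optimal play.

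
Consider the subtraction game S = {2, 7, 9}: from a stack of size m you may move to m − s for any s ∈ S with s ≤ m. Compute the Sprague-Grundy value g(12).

Build the Grundy sequence with g(k) = mex{g(k−s) : s ∈ {2, 7, 9}, s ≤ k}:
k:     0  1  2  3  4  5  6  7  8  9 10 11 12
g(k):  0  0  1  1  0  0  1  1  2  2  3  3  2
So g(12) = 2.

2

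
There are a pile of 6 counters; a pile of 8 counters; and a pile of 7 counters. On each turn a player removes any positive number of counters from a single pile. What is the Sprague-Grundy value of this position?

9

Compute the nim-sum pairwise:
6 ^ 8 = 14
14 ^ 7 = 9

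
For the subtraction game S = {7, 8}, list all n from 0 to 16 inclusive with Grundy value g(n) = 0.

Grundy values for subtraction set {7, 8}:
k:     0  1  2  3  4  5  6  7  8  9 10 11 12 13 14 15 16
g(k):  0  0  0  0  0  0  0  1  1  1  1  1  1  1  2  0  0
The P-positions (g = 0) in 0..16 are 0, 1, 2, 3, 4, 5, 6, 15, 16.

0, 1, 2, 3, 4, 5, 6, 15, 16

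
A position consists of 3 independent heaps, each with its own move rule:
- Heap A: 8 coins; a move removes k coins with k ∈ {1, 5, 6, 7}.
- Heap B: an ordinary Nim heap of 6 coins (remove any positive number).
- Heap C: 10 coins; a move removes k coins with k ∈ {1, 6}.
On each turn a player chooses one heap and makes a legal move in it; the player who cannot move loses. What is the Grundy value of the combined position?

Grundy values for heap A (subtraction set {1, 5, 6, 7}):
g(0) = mex{} = 0
g(1) = mex{0} = 1
g(2) = mex{1} = 0
g(3) = mex{0} = 1
g(4) = mex{1} = 0
g(5) = mex{0} = 1
g(6) = mex{0,1} = 2
g(7) = mex{0,1,2} = 3
g(8) = mex{0,1,3} = 2
So g(8) = 2.
Heap B is a plain Nim heap of size 6, so its Grundy value is 6.
Build the Grundy sequence for heap C with g(k) = mex{g(k−s) : s ∈ {1, 6}, s ≤ k}:
k:     0  1  2  3  4  5  6  7  8  9 10
g(k):  0  1  0  1  0  1  2  0  1  0  1
So g(10) = 1.
The value of a disjunctive sum is the nim-sum of the parts.
Combined value = 2 XOR 6 XOR 1 = 5.

5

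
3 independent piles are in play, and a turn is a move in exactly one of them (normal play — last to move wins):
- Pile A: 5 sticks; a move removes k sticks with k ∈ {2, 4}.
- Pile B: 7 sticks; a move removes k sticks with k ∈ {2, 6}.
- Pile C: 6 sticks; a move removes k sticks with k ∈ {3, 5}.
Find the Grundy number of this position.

For pile A, compute g(0), g(1), … with moves {2, 4}:
g(0) = mex{} = 0
g(1) = mex{} = 0
g(2) = mex{0} = 1
g(3) = mex{0} = 1
g(4) = mex{0,1} = 2
g(5) = mex{0,1} = 2
So g(5) = 2.
For pile B, compute g(0), g(1), … with moves {2, 6}:
g(0) = mex{} = 0
g(1) = mex{} = 0
g(2) = mex{0} = 1
g(3) = mex{0} = 1
g(4) = mex{1} = 0
g(5) = mex{1} = 0
g(6) = mex{0} = 1
g(7) = mex{0} = 1
So g(7) = 1.
Build the Grundy sequence for pile C with g(k) = mex{g(k−s) : s ∈ {3, 5}, s ≤ k}:
g(0) = mex{} = 0
g(1) = mex{} = 0
g(2) = mex{} = 0
g(3) = mex{0} = 1
g(4) = mex{0} = 1
g(5) = mex{0} = 1
g(6) = mex{0,1} = 2
So g(6) = 2.
The value of a disjunctive sum is the nim-sum of the parts.
Combined value = 2 XOR 1 XOR 2 = 1.

1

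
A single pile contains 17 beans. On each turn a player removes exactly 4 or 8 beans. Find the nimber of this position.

1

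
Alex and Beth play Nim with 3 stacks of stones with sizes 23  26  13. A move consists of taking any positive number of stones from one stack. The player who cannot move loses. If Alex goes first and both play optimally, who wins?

Compute the nim-sum pairwise:
23 XOR 26 = 13
13 XOR 13 = 0
The nim-sum is 0, so this is a P-position: the player to move is in a losing position under optimal play; Alex is about to move from it and so loses — Beth wins.

Beth wins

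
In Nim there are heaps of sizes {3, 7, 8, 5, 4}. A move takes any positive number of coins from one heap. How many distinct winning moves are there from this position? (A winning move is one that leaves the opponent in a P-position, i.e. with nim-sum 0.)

1

Compute the nim-sum pairwise:
3 ⊕ 7 = 4
4 ⊕ 8 = 12
12 ⊕ 5 = 9
9 ⊕ 4 = 13
The overall nim-sum is X = 13. A heap of size p has a winning move iff p XOR X < p (reduce it to p XOR X).
  3: 3 XOR 13 = 14 ≥ 3 — no move.
  7: 7 XOR 13 = 10 ≥ 7 — no move.
  8: 8 XOR 13 = 5 < 8 — winning move (to 5).
  5: 5 XOR 13 = 8 ≥ 5 — no move.
  4: 4 XOR 13 = 9 ≥ 4 — no move.
That gives 1 winning move.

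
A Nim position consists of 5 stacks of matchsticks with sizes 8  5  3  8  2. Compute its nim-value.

4

Bitwise XOR of the heap sizes:
  1000  (8)
  0101  (5)
  0011  (3)
  1000  (8)
  0010  (2)
  ----
  0100  (4)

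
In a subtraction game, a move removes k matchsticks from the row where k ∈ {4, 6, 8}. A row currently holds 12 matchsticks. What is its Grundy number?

0

Compute g(0), g(1), … for moves {4, 6, 8}:
g(0) = mex{} = 0
g(1) = mex{} = 0
g(2) = mex{} = 0
g(3) = mex{} = 0
g(4) = mex{0} = 1
g(5) = mex{0} = 1
g(6) = mex{0} = 1
g(7) = mex{0} = 1
g(8) = mex{0,1} = 2
g(9) = mex{0,1} = 2
g(10) = mex{0,1} = 2
g(11) = mex{0,1} = 2
g(12) = mex{1,2} = 0
So g(12) = 0.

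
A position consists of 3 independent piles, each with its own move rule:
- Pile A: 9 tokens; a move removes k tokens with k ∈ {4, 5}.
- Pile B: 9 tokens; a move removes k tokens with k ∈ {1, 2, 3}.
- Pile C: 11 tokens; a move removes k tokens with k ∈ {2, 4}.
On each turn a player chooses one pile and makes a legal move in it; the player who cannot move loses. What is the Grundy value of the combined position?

3

Grundy values for pile A (subtraction set {4, 5}):
g(0) = mex{} = 0
g(1) = mex{} = 0
g(2) = mex{} = 0
g(3) = mex{} = 0
g(4) = mex{0} = 1
g(5) = mex{0} = 1
g(6) = mex{0} = 1
g(7) = mex{0} = 1
g(8) = mex{0,1} = 2
g(9) = mex{1} = 0
So g(9) = 0.
For pile B, compute g(0), g(1), … with moves {1, 2, 3}:
g(0) = mex{} = 0
g(1) = mex{0} = 1
g(2) = mex{0,1} = 2
g(3) = mex{0,1,2} = 3
g(4) = mex{1,2,3} = 0
g(5) = mex{0,2,3} = 1
g(6) = mex{0,1,3} = 2
g(7) = mex{0,1,2} = 3
g(8) = mex{1,2,3} = 0
g(9) = mex{0,2,3} = 1
So g(9) = 1.
Build the Grundy sequence for pile C with g(k) = mex{g(k−s) : s ∈ {2, 4}, s ≤ k}:
k:     0  1  2  3  4  5  6  7  8  9 10 11
g(k):  0  0  1  1  2  2  0  0  1  1  2  2
So g(11) = 2.
The value of a disjunctive sum is the nim-sum of the parts.
Combined value = 0 ⊕ 1 ⊕ 2 = 3.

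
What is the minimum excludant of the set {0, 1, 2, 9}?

3

The values 0, 1, 2 are all present; 3 is the first non-negative integer missing from the set.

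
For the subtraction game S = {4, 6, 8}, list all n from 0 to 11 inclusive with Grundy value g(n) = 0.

0, 1, 2, 3

Compute g(0), g(1), … for moves {4, 6, 8}:
k:     0  1  2  3  4  5  6  7  8  9 10 11
g(k):  0  0  0  0  1  1  1  1  2  2  2  2
The P-positions (g = 0) in 0..11 are 0, 1, 2, 3.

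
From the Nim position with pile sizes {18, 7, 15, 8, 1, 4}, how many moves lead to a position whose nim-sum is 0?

Write each in binary and XOR column by column:
  10010  (18)
  00111  (7)
  01111  (15)
  01000  (8)
  00001  (1)
  00100  (4)
  -----
  10111  (23)
The overall nim-sum is X = 23. A pile of size p has a winning move iff p XOR X < p (reduce it to p XOR X).
  18: 18 XOR 23 = 5 < 18 — winning move (to 5).
  7: 7 XOR 23 = 16 ≥ 7 — no move.
  15: 15 XOR 23 = 24 ≥ 15 — no move.
  8: 8 XOR 23 = 31 ≥ 8 — no move.
  1: 1 XOR 23 = 22 ≥ 1 — no move.
  4: 4 XOR 23 = 19 ≥ 4 — no move.
That gives 1 winning move.

1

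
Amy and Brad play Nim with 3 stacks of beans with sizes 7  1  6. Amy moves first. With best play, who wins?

Brad wins

In binary:
  111  (7)
  001  (1)
  110  (6)
  ---
  000  (0)
The nim-sum is 0, so this is a P-position: the player to move is in a losing position under optimal play; Amy is about to move from it and so loses — Brad wins.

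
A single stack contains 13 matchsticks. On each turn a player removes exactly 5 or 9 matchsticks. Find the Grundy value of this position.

Grundy values for subtraction set {5, 9}:
k:     0  1  2  3  4  5  6  7  8  9 10 11 12 13
g(k):  0  0  0  0  0  1  1  1  1  1  2  2  2  2
So g(13) = 2.

2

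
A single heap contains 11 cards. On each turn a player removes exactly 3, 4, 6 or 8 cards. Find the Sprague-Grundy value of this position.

Build the Grundy sequence with g(k) = mex{g(k−s) : s ∈ {3, 4, 6, 8}, s ≤ k}:
k:     0  1  2  3  4  5  6  7  8  9 10 11
g(k):  0  0  0  1  1  1  2  2  2  3  3  0
So g(11) = 0.

0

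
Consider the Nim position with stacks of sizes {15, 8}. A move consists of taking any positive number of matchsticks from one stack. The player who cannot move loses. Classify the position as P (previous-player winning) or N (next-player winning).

N-position

Compute the nim-sum pairwise:
15 ^ 8 = 7
The nim-sum is 7 ≠ 0, so this is an N-position: the player to move can win.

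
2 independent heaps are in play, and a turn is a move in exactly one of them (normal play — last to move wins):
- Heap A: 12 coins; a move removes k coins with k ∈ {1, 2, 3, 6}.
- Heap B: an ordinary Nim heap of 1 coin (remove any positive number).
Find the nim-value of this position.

1

Grundy values for heap A (subtraction set {1, 2, 3, 6}):
g(0) = mex{} = 0
g(1) = mex{0} = 1
g(2) = mex{0,1} = 2
g(3) = mex{0,1,2} = 3
g(4) = mex{1,2,3} = 0
g(5) = mex{0,2,3} = 1
g(6) = mex{0,1,3} = 2
g(7) = mex{0,1,2} = 3
g(8) = mex{1,2,3} = 0
g(9) = mex{0,2,3} = 1
g(10) = mex{0,1,3} = 2
g(11) = mex{0,1,2} = 3
g(12) = mex{1,2,3} = 0
So g(12) = 0.
Heap B is a plain Nim heap of size 1, so its Grundy value is 1.
The value of a disjunctive sum is the nim-sum of the parts.
Combined value = 0 XOR 1 = 1.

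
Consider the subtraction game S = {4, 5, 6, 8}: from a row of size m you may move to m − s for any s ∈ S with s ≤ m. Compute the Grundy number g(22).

Build the Grundy sequence with g(k) = mex{g(k−s) : s ∈ {4, 5, 6, 8}, s ≤ k}:
k:     0  1  2  3  4  5  6  7  8  9 10 11 12 13 14 15 16 17 18 19 20 21 22
g(k):  0  0  0  0  1  1  1  1  2  2  2  2  0  0  0  0  1  1  1  1  2  2  2
So g(22) = 2.

2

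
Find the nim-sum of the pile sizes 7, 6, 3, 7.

In binary:
  111  (7)
  110  (6)
  011  (3)
  111  (7)
  ---
  101  (5)

5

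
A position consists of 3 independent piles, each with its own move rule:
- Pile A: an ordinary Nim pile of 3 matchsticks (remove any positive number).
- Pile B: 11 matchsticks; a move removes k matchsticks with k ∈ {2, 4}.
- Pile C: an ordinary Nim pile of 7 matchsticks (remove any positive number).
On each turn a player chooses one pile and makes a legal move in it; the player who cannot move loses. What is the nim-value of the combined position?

Pile A is a plain Nim pile of size 3, so its Grundy value is 3.
For pile B, compute g(0), g(1), … with moves {2, 4}:
k:     0  1  2  3  4  5  6  7  8  9 10 11
g(k):  0  0  1  1  2  2  0  0  1  1  2  2
So g(11) = 2.
Pile C is a plain Nim pile of size 7, so its Grundy value is 7.
By the Sprague-Grundy theorem, the Grundy value of a sum of independent games is the XOR of the component values.
Combined value = 3 ⊕ 2 ⊕ 7 = 6.

6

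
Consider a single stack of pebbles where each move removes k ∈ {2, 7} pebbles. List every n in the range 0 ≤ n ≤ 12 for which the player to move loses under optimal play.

0, 1, 4, 5, 9, 10

Compute g(0), g(1), … for moves {2, 7}:
g(0) = mex{} = 0
g(1) = mex{} = 0
g(2) = mex{0} = 1
g(3) = mex{0} = 1
g(4) = mex{1} = 0
g(5) = mex{1} = 0
g(6) = mex{0} = 1
g(7) = mex{0} = 1
g(8) = mex{0,1} = 2
g(9) = mex{1} = 0
g(10) = mex{1,2} = 0
g(11) = mex{0} = 1
g(12) = mex{0} = 1
The P-positions (g = 0) in 0..12 are 0, 1, 4, 5, 9, 10.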